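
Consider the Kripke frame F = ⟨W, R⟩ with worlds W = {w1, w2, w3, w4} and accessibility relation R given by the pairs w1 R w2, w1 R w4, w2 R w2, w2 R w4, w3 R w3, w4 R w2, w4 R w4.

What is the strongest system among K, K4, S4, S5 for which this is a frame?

K4

Transitive (axiom 4): yes — every two-step R-path is closed by a direct edge.
Reflexive (axiom T): no — w1 is not related to itself.
Euclidean (axiom 5): yes — any two successors of a common world are R-related.
So F validates K, K4; S4 would additionally require R to be reflexive. The strongest is K4.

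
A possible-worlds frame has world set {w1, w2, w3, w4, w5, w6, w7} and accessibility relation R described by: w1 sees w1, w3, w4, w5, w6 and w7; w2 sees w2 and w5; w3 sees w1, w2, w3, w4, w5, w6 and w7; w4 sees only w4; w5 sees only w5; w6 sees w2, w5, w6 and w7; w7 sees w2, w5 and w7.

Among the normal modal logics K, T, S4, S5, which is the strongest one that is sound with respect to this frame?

Reflexive (axiom T): yes — every world is R-related to itself.
Transitive (axiom 4): no — w1 R w3 and w3 R w2, but not w1 R w2.
Euclidean (axiom 5): no — w1 R w4 and w1 R w3, but not w4 R w3.
So F validates K, T; S4 would additionally require R to be transitive. The strongest is T.

T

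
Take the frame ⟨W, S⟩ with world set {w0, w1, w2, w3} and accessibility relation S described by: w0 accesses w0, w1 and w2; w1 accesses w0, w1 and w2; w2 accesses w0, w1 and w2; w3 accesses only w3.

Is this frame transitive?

Yes

Transitive: yes — every two-step S-path is closed by a direct edge.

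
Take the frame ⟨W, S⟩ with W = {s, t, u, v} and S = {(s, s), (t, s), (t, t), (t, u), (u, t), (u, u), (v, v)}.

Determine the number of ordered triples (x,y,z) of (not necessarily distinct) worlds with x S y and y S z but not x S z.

Enumerating: (u,t,s).

1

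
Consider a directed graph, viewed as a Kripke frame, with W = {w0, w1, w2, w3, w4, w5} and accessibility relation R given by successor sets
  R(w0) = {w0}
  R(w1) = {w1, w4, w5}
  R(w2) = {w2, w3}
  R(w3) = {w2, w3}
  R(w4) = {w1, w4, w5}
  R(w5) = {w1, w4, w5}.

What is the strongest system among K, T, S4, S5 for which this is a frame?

Reflexive (axiom T): yes — every world is R-related to itself.
Transitive (axiom 4): yes — every two-step R-path is closed by a direct edge.
Euclidean (axiom 5): yes — any two successors of a common world are R-related.
So F validates K, T, S4, S5. The strongest is S5.

S5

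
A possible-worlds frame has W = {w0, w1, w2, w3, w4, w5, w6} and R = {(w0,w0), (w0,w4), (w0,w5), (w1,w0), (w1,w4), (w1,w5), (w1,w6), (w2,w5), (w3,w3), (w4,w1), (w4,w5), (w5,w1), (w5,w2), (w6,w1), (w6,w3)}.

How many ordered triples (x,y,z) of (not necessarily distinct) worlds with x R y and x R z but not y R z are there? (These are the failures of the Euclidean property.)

27

Enumerating: (w0,w4,w0), (w0,w4,w4), (w0,w5,w0), (w0,w5,w4), (w0,w5,w5), (w1,w0,w6), (w1,w4,w0), (w1,w4,w4), (w1,w4,w6), (w1,w5,w0), (w1,w5,w4), (w1,w5,w5), … and 15 more.
Total: 27.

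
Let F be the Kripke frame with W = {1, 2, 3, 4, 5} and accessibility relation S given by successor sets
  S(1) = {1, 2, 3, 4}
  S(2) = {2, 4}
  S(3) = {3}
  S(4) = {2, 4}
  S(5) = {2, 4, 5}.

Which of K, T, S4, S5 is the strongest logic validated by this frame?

Reflexive (axiom T): yes — every world is S-related to itself.
Transitive (axiom 4): yes — every two-step S-path is closed by a direct edge.
Euclidean (axiom 5): no — 1 S 2 and 1 S 3, but not 2 S 3.
So F validates K, T, S4; S5 would additionally require S to be Euclidean. The strongest is S4.

S4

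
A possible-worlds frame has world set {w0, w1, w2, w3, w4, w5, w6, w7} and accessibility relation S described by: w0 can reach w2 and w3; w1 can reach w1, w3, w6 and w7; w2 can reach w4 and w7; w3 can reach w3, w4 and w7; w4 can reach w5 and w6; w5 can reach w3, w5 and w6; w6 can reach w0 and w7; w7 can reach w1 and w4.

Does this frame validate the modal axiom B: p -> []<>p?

No

By correspondence theory, B is valid on a frame iff S is symmetric.
Symmetric: no — w0 S w2 but not w2 S w0.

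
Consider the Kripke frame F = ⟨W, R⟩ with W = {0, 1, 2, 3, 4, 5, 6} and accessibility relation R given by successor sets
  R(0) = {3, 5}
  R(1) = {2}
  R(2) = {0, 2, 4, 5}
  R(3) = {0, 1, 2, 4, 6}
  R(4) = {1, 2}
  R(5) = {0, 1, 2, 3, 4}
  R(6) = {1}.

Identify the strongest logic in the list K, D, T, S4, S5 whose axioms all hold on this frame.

D

Serial (axiom D): yes — every world has a successor (e.g. 0 R 3).
Reflexive (axiom T): no — 0 is not related to itself.
Transitive (axiom 4): no — 0 R 3 and 3 R 1, but not 0 R 1.
Euclidean (axiom 5): no — 0 R 3 and 0 R 5, but not 3 R 5.
So F validates K, D; T would additionally require R to be reflexive. The strongest is D.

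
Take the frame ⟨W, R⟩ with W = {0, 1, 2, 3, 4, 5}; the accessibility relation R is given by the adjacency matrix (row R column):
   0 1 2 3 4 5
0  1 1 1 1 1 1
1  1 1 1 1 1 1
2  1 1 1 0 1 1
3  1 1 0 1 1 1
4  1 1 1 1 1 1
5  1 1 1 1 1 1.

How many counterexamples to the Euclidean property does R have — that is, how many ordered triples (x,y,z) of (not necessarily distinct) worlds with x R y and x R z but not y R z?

Enumerating: (0,2,3), (0,3,2), (1,2,3), (1,3,2), (4,2,3), (4,3,2), (5,2,3), (5,3,2).

8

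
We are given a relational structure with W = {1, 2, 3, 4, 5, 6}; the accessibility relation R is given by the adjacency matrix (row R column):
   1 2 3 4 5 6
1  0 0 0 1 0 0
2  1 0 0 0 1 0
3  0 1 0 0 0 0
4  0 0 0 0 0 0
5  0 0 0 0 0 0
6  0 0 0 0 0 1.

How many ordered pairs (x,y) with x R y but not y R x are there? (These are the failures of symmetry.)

4

Enumerating: (1,4), (2,1), (2,5), (3,2).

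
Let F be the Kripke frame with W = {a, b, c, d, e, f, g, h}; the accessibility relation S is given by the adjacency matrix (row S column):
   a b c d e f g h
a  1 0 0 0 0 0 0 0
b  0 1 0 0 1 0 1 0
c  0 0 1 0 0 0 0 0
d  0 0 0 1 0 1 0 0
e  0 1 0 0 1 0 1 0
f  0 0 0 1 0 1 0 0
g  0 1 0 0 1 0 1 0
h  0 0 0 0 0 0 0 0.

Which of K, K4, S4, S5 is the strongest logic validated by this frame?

K4

Transitive (axiom 4): yes — every two-step S-path is closed by a direct edge.
Reflexive (axiom T): no — h is not related to itself.
Euclidean (axiom 5): yes — any two successors of a common world are S-related.
So F validates K, K4; S4 would additionally require S to be reflexive. The strongest is K4.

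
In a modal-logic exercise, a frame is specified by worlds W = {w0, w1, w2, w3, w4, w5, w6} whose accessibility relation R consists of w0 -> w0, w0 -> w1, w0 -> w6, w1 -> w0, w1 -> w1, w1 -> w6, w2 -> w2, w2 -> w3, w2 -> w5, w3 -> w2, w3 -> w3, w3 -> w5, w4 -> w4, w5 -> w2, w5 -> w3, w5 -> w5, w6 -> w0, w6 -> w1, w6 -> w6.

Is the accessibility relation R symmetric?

Symmetric: yes — every pair in R has its reverse in R.

Yes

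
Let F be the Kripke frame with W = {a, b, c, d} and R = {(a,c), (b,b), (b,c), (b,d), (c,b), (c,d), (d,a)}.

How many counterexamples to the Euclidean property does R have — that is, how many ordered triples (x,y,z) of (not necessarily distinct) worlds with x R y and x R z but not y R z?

8

Enumerating: (a,c,c), (b,c,c), (b,d,b), (b,d,c), (b,d,d), (c,d,b), (c,d,d), (d,a,a).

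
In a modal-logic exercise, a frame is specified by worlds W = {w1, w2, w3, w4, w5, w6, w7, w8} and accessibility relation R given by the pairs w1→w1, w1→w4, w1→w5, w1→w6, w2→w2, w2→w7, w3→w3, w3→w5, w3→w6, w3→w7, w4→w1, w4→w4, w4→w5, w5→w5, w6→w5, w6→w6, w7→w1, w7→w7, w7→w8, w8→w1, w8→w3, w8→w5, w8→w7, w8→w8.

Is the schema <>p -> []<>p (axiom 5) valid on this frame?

The schema 5 characterises exactly the Euclidean frames.
Euclidean: no — w1 R w4 and w1 R w6, but not w4 R w6.

No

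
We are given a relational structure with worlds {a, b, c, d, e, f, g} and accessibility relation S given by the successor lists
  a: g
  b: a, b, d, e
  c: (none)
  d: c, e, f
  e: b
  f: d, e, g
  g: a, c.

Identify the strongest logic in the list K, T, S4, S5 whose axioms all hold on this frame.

K

Reflexive (axiom T): no — a is not related to itself.
Transitive (axiom 4): no — a S g and g S c, but not a S c.
Euclidean (axiom 5): no — b S a and b S d, but not a S d.
So F validates K; T would additionally require S to be reflexive. The strongest is K.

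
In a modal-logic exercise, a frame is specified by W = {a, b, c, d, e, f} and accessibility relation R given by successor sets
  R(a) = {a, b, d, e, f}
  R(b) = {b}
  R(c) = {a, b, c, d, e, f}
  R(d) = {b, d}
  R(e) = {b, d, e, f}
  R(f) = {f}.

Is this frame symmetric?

No

Symmetric: no — a R b but not b R a.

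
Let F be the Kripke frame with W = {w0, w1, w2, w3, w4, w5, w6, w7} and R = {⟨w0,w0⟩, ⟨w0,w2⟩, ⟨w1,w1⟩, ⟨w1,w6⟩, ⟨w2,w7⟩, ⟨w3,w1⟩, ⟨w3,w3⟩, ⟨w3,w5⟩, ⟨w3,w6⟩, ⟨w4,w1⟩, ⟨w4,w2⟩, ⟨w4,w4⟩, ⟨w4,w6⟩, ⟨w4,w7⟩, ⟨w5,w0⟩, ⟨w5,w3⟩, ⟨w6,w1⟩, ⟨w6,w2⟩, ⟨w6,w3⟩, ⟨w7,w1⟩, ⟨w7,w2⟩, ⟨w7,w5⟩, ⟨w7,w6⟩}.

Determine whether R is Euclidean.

No

Euclidean: no — w3 R w1 and w3 R w5, but not w1 R w5.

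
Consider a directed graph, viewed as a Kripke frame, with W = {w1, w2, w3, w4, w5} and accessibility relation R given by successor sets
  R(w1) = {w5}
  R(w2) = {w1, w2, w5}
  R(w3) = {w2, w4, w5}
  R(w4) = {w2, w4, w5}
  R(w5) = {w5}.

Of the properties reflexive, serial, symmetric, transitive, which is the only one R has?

Reflexive: no — w1 is not related to itself.
Serial: yes — every world has a successor (e.g. w1 R w5).
Symmetric: no — w1 R w5 but not w5 R w1.
Transitive: no — w3 R w2 and w2 R w1, but not w3 R w1.
Only serial holds.

serial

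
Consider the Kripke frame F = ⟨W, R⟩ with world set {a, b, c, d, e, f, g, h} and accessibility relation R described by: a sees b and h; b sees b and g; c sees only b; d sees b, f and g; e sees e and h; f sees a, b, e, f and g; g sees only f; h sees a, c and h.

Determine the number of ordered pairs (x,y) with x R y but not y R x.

Enumerating: (a,b), (b,g), (c,b), (d,b), (d,f), (d,g), (e,h), (f,a), (f,b), (f,e), (h,c).

11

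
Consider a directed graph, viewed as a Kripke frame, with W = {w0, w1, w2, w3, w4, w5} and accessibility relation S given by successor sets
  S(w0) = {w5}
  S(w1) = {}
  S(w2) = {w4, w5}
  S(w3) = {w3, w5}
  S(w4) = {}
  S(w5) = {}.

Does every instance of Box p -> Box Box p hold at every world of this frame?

Yes

Axiom 4 corresponds to the accessibility relation being transitive.
Transitive: yes — every two-step S-path is closed by a direct edge.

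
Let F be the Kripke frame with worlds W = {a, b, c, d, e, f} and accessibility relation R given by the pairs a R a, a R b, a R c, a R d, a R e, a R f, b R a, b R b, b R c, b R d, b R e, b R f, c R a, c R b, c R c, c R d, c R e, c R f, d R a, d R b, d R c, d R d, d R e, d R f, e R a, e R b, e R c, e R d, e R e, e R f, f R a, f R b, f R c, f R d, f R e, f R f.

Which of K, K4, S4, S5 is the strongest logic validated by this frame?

Transitive (axiom 4): yes — every two-step R-path is closed by a direct edge.
Reflexive (axiom T): yes — every world is R-related to itself.
Euclidean (axiom 5): yes — any two successors of a common world are R-related.
So F validates K, K4, S4, S5. The strongest is S5.

S5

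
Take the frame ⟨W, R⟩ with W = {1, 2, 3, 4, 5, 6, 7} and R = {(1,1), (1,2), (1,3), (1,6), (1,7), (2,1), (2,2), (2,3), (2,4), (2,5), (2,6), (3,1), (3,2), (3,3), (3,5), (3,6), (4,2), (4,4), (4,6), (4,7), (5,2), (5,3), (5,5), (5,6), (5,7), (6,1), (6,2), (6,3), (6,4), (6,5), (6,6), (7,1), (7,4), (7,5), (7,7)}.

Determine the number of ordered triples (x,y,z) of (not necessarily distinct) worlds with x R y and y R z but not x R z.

40

Enumerating: (1,2,4), (1,2,5), (1,3,5), (1,6,4), (1,6,5), (1,7,4), (1,7,5), (2,1,7), (2,4,7), (2,5,7), (3,1,7), (3,2,4), … and 28 more.
Total: 40.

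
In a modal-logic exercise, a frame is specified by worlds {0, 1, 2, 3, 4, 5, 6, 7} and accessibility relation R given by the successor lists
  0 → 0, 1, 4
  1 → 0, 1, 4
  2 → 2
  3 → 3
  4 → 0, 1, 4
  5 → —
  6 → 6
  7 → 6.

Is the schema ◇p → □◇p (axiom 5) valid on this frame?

The schema 5 characterises exactly the Euclidean frames.
Euclidean: yes — any two successors of a common world are R-related.

Yes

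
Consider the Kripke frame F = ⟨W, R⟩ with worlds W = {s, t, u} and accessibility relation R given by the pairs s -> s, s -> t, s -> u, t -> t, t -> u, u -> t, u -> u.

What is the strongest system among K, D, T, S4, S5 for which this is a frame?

Serial (axiom D): yes — every world has a successor (e.g. s R s).
Reflexive (axiom T): yes — every world is R-related to itself.
Transitive (axiom 4): yes — every two-step R-path is closed by a direct edge.
Euclidean (axiom 5): no — s R t and s R s, but not t R s.
So F validates K, D, T, S4; S5 would additionally require R to be Euclidean. The strongest is S4.

S4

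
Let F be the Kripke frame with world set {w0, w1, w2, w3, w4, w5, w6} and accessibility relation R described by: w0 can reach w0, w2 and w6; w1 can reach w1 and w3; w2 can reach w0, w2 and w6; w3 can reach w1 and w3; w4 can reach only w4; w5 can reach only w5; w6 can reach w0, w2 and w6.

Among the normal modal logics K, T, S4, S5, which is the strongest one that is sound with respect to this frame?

Reflexive (axiom T): yes — every world is R-related to itself.
Transitive (axiom 4): yes — every two-step R-path is closed by a direct edge.
Euclidean (axiom 5): yes — any two successors of a common world are R-related.
So F validates K, T, S4, S5. The strongest is S5.

S5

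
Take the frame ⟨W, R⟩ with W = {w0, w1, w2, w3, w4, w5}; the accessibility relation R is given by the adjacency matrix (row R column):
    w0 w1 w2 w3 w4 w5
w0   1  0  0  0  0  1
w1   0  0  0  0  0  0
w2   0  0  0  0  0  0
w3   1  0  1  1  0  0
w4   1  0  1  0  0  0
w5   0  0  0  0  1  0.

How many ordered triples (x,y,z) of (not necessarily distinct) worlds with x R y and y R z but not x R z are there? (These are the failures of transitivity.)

Enumerating: (w0,w5,w4), (w3,w0,w5), (w4,w0,w5), (w5,w4,w0), (w5,w4,w2).

5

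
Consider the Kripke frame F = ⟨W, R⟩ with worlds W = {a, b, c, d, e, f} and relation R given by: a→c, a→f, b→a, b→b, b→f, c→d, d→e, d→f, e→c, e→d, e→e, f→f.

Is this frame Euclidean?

Euclidean: no — a R c and a R f, but not c R f.

No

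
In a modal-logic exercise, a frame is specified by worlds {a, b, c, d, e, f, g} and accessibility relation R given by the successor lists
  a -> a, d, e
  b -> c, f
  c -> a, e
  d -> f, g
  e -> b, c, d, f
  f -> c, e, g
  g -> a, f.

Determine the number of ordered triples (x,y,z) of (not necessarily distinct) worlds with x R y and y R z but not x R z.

Enumerating: (a,d,f), (a,d,g), (a,e,b), (a,e,c), (a,e,f), (b,c,a), (b,c,e), (b,f,e), (b,f,g), (c,a,d), (c,e,b), (c,e,c), … and 21 more.
Total: 33.

33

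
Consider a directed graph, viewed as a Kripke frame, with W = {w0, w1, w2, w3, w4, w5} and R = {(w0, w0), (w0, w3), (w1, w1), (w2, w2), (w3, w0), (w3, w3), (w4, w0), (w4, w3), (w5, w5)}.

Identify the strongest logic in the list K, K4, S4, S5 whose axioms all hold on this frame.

Transitive (axiom 4): yes — every two-step R-path is closed by a direct edge.
Reflexive (axiom T): no — w4 is not related to itself.
Euclidean (axiom 5): yes — any two successors of a common world are R-related.
So F validates K, K4; S4 would additionally require R to be reflexive. The strongest is K4.

K4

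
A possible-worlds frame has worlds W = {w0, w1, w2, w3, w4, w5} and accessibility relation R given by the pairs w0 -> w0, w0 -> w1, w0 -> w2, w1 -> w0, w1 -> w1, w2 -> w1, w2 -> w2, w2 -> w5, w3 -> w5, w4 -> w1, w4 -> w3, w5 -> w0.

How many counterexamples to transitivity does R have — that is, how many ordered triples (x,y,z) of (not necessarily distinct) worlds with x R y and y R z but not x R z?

9

Enumerating: (w0,w2,w5), (w1,w0,w2), (w2,w1,w0), (w2,w5,w0), (w3,w5,w0), (w4,w1,w0), (w4,w3,w5), (w5,w0,w1), (w5,w0,w2).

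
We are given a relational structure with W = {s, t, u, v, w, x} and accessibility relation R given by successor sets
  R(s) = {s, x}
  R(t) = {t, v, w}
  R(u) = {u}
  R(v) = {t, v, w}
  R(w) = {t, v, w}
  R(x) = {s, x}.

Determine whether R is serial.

Serial: yes — every world has a successor (e.g. s R s).

Yes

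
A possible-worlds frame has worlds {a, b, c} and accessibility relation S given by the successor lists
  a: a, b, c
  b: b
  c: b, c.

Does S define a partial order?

Yes

Reflexive: yes — every world is S-related to itself.
Transitive: yes — every two-step S-path is closed by a direct edge.
Antisymmetric: yes — no distinct pair is related both ways.
So S is a partial order.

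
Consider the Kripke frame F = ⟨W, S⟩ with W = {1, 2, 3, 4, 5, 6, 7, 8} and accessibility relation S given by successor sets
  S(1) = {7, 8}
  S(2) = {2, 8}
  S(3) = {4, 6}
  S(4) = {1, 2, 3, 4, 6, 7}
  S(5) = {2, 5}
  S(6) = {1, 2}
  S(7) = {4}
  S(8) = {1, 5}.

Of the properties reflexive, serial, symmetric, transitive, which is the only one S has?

Reflexive: no — 1 is not related to itself.
Serial: yes — every world has a successor (e.g. 1 S 7).
Symmetric: no — 1 S 7 but not 7 S 1.
Transitive: no — 1 S 7 and 7 S 4, but not 1 S 4.
Only serial holds.

serial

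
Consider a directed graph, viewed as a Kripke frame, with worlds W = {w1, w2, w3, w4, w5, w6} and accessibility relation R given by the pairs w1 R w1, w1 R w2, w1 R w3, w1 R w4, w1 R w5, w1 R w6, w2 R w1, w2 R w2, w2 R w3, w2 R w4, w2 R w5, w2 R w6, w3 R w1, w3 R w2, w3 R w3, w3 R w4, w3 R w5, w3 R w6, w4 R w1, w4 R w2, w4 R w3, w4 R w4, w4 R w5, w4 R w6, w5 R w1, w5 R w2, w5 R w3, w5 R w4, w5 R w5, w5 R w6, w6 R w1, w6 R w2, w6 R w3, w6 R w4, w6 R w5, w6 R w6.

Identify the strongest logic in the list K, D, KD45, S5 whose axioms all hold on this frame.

S5

Serial (axiom D): yes — every world has a successor (e.g. w1 R w1).
Euclidean (axiom 5): yes — any two successors of a common world are R-related.
Transitive (axiom 4): yes — every two-step R-path is closed by a direct edge.
Reflexive (axiom T): yes — every world is R-related to itself.
So F validates K, D, KD45, S5. The strongest is S5.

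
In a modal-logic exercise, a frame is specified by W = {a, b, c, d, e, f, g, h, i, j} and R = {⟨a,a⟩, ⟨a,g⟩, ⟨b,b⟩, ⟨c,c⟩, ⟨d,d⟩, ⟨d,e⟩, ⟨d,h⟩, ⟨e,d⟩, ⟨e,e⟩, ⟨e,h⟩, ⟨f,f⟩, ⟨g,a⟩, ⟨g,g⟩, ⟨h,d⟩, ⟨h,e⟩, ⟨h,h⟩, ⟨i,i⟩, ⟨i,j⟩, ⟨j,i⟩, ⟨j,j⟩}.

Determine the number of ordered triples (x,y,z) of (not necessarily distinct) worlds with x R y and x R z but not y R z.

R is Euclidean; there are no such tuples.

0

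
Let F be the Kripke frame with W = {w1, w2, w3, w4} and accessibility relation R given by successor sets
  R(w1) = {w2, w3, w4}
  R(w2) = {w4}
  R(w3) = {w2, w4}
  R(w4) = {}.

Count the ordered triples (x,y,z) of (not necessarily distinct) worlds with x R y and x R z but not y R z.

10

Enumerating: (w1,w2,w2), (w1,w2,w3), (w1,w3,w3), (w1,w4,w2), (w1,w4,w3), (w1,w4,w4), (w2,w4,w4), (w3,w2,w2), (w3,w4,w2), (w3,w4,w4).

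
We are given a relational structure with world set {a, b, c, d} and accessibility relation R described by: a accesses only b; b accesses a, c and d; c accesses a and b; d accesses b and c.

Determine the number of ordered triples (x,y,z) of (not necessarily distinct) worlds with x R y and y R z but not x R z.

11

Enumerating: (a,b,a), (a,b,c), (a,b,d), (b,a,b), (b,c,b), (b,d,b), (c,b,c), (c,b,d), (d,b,a), (d,b,d), (d,c,a).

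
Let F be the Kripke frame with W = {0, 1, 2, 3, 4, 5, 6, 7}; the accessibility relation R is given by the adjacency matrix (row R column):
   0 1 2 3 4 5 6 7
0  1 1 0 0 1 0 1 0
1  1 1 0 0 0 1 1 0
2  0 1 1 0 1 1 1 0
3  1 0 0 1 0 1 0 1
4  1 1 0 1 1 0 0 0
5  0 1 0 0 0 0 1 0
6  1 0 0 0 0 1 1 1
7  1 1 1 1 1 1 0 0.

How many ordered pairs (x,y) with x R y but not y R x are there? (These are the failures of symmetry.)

15

Enumerating: (1,6), (2,1), (2,4), (2,5), (2,6), (3,0), (3,5), (4,1), (4,3), (6,7), (7,0), (7,1), (7,2), (7,4), (7,5).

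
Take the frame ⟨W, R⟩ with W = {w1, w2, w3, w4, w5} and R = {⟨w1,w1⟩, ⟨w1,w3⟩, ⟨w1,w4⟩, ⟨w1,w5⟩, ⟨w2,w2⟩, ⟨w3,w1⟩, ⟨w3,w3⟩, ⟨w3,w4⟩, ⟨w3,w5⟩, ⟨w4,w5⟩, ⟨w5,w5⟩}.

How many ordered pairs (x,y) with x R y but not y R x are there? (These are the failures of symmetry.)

Enumerating: (w1,w4), (w1,w5), (w3,w4), (w3,w5), (w4,w5).

5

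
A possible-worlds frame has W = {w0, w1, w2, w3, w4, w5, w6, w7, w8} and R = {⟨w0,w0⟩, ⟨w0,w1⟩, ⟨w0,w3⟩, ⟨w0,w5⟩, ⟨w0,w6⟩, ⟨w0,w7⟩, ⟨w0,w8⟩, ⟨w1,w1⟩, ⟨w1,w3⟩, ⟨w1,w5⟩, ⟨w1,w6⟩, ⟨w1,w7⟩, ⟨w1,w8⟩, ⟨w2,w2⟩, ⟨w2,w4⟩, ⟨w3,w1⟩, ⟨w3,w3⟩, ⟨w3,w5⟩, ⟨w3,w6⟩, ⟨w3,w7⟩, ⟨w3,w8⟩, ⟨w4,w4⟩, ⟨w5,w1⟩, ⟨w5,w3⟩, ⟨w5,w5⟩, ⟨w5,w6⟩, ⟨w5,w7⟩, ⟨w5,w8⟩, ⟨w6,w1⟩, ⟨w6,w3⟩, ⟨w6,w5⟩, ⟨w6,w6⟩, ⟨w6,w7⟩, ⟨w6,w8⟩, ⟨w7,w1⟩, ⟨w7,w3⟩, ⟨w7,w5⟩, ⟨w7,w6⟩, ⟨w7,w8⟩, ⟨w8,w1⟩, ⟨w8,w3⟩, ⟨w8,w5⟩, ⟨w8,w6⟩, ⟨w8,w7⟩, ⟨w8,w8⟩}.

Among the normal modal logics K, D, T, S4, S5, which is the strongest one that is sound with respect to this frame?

Serial (axiom D): yes — every world has a successor (e.g. w0 R w0).
Reflexive (axiom T): no — w7 is not related to itself.
Transitive (axiom 4): no — w7 R w1 and w1 R w7, but not w7 R w7.
Euclidean (axiom 5): no — w0 R w1 and w0 R w0, but not w1 R w0.
So F validates K, D; T would additionally require R to be reflexive. The strongest is D.

D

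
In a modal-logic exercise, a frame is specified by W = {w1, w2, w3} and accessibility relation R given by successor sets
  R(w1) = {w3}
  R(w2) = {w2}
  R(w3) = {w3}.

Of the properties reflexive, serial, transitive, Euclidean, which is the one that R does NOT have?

reflexive

Reflexive: no — w1 is not related to itself.
Serial: yes — every world has a successor (e.g. w1 R w3).
Transitive: yes — every two-step R-path is closed by a direct edge.
Euclidean: yes — any two successors of a common world are R-related.
Only reflexive fails.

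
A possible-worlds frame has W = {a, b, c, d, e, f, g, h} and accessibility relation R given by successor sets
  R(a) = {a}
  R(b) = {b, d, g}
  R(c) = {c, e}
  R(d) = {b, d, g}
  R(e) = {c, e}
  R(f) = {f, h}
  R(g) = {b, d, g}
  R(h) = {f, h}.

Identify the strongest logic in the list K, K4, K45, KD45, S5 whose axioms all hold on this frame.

S5

Transitive (axiom 4): yes — every two-step R-path is closed by a direct edge.
Euclidean (axiom 5): yes — any two successors of a common world are R-related.
Serial (axiom D): yes — every world has a successor (e.g. a R a).
Reflexive (axiom T): yes — every world is R-related to itself.
So F validates K, K4, K45, KD45, S5. The strongest is S5.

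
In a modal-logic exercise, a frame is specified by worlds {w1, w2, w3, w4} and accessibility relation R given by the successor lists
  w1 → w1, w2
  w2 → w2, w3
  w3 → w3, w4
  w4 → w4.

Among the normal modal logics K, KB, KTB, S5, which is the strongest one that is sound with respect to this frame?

Symmetric (axiom B): no — w1 R w2 but not w2 R w1.
Reflexive (axiom T): yes — every world is R-related to itself.
Euclidean (axiom 5): no — w1 R w2 and w1 R w1, but not w2 R w1.
So F validates K; KB would additionally require R to be symmetric. The strongest is K.

K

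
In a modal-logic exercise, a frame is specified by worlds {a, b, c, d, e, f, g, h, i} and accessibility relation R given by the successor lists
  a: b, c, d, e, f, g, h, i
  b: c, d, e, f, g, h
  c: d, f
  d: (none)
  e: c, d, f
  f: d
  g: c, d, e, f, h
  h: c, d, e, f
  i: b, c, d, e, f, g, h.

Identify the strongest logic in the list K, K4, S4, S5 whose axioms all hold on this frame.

Transitive (axiom 4): yes — every two-step R-path is closed by a direct edge.
Reflexive (axiom T): no — a is not related to itself.
Euclidean (axiom 5): no — a R b and a R i, but not b R i.
So F validates K, K4; S4 would additionally require R to be reflexive. The strongest is K4.

K4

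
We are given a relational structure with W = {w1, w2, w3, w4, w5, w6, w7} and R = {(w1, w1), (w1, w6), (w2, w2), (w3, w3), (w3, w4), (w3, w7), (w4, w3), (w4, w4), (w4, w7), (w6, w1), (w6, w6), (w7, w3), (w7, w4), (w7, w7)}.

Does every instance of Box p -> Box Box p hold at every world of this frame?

Axiom 4 corresponds to the accessibility relation being transitive.
Transitive: yes — every two-step R-path is closed by a direct edge.

Yes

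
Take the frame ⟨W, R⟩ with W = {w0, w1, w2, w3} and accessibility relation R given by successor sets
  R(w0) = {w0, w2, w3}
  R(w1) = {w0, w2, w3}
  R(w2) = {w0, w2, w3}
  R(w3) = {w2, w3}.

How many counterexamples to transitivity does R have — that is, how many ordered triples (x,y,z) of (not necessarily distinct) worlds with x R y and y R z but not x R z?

1

Enumerating: (w3,w2,w0).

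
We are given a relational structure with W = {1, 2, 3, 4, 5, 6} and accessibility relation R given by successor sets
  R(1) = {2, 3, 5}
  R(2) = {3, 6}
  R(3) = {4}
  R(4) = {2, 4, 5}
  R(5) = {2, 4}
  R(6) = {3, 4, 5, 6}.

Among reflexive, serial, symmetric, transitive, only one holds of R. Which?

serial

Reflexive: no — 1 is not related to itself.
Serial: yes — every world has a successor (e.g. 1 R 2).
Symmetric: no — 1 R 2 but not 2 R 1.
Transitive: no — 1 R 2 and 2 R 6, but not 1 R 6.
Only serial holds.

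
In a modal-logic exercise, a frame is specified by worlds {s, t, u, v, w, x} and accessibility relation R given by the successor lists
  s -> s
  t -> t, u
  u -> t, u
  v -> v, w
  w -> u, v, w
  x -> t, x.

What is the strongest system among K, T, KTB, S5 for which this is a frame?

Reflexive (axiom T): yes — every world is R-related to itself.
Symmetric (axiom B): no — w R u but not u R w.
Euclidean (axiom 5): no — w R u and w R v, but not u R v.
So F validates K, T; KTB would additionally require R to be symmetric. The strongest is T.

T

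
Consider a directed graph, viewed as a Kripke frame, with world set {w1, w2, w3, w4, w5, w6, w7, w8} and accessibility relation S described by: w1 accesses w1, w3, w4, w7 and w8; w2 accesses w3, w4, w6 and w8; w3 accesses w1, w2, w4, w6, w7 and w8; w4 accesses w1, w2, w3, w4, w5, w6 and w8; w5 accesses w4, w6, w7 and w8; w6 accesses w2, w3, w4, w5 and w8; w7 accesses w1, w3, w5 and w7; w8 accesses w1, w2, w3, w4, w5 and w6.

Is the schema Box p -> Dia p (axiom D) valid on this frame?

The schema D characterises exactly the serial frames.
Serial: yes — every world has a successor (e.g. w1 S w1).

Yes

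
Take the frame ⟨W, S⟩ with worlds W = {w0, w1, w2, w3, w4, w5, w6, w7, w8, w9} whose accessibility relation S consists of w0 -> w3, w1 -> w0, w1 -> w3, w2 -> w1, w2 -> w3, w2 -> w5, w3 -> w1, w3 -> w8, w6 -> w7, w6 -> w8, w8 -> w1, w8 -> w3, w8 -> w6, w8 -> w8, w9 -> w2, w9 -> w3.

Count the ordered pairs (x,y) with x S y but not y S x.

9

Enumerating: (w0,w3), (w1,w0), (w2,w1), (w2,w3), (w2,w5), (w6,w7), (w8,w1), (w9,w2), (w9,w3).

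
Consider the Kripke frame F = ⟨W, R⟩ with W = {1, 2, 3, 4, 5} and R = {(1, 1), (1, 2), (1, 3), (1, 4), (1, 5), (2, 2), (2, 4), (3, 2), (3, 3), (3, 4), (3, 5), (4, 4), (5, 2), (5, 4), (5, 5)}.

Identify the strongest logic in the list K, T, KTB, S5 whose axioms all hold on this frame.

Reflexive (axiom T): yes — every world is R-related to itself.
Symmetric (axiom B): no — 1 R 2 but not 2 R 1.
Euclidean (axiom 5): no — 1 R 2 and 1 R 3, but not 2 R 3.
So F validates K, T; KTB would additionally require R to be symmetric. The strongest is T.

T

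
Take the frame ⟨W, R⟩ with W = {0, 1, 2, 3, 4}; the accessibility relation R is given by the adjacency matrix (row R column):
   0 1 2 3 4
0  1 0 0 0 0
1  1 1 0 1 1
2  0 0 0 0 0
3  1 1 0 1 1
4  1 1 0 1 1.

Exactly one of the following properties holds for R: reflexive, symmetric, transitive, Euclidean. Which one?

transitive

Reflexive: no — 2 is not related to itself.
Symmetric: no — 1 R 0 but not 0 R 1.
Transitive: yes — every two-step R-path is closed by a direct edge.
Euclidean: no — 1 R 0 and 1 R 3, but not 0 R 3.
Only transitive holds.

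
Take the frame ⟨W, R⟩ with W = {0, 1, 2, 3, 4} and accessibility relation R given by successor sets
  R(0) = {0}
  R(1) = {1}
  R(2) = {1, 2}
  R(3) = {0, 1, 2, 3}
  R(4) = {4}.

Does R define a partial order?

Reflexive: yes — every world is R-related to itself.
Transitive: yes — every two-step R-path is closed by a direct edge.
Antisymmetric: yes — no distinct pair is related both ways.
So R is a partial order.

Yes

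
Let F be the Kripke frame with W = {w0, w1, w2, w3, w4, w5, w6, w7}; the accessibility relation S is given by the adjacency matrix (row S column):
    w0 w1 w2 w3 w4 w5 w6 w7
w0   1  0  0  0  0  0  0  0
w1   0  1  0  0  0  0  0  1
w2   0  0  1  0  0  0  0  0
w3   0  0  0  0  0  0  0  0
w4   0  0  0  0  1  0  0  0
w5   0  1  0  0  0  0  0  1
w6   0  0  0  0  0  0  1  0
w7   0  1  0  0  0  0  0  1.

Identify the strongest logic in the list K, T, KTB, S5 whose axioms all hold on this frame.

Reflexive (axiom T): no — w3 is not related to itself.
Symmetric (axiom B): no — w5 S w1 but not w1 S w5.
Euclidean (axiom 5): yes — any two successors of a common world are S-related.
So F validates K; T would additionally require S to be reflexive. The strongest is K.

K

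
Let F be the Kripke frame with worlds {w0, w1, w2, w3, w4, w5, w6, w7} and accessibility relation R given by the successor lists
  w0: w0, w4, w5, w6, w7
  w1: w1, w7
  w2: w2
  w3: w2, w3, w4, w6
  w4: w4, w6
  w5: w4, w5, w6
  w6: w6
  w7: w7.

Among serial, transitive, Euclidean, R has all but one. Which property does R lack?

Serial: yes — every world has a successor (e.g. w0 R w0).
Transitive: yes — every two-step R-path is closed by a direct edge.
Euclidean: no — w0 R w4 and w0 R w5, but not w4 R w5.
Only Euclidean fails.

Euclidean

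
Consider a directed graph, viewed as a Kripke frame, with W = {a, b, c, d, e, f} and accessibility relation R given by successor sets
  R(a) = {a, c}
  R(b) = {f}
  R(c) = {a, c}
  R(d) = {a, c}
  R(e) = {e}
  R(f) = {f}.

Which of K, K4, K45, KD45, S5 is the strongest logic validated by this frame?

KD45

Transitive (axiom 4): yes — every two-step R-path is closed by a direct edge.
Euclidean (axiom 5): yes — any two successors of a common world are R-related.
Serial (axiom D): yes — every world has a successor (e.g. a R a).
Reflexive (axiom T): no — b is not related to itself.
So F validates K, K4, K45, KD45; S5 would additionally require R to be reflexive. The strongest is KD45.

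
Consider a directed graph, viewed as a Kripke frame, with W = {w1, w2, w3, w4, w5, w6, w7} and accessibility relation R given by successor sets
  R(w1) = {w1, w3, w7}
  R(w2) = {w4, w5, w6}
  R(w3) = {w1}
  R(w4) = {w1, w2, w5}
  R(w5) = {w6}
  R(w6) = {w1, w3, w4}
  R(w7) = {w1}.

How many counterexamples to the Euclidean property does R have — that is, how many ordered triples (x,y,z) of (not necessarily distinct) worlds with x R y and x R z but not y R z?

Enumerating: (w1,w3,w3), (w1,w3,w7), (w1,w7,w3), (w1,w7,w7), (w2,w4,w4), (w2,w4,w6), (w2,w5,w4), (w2,w5,w5), (w2,w6,w5), (w2,w6,w6), (w4,w1,w2), (w4,w1,w5), … and 11 more.
Total: 23.

23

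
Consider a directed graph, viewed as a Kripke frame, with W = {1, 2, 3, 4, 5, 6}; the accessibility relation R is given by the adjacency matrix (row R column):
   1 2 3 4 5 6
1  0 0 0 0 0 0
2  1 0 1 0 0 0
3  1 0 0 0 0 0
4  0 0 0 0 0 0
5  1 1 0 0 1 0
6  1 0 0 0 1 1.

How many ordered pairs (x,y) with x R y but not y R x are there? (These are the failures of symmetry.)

7

Enumerating: (2,1), (2,3), (3,1), (5,1), (5,2), (6,1), (6,5).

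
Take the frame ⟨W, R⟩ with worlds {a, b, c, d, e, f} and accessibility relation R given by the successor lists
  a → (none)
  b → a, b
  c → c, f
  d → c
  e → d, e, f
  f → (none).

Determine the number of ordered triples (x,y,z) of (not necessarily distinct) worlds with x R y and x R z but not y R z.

Enumerating: (b,a,a), (b,a,b), (c,f,c), (c,f,f), (e,d,d), (e,d,e), (e,d,f), (e,f,d), (e,f,e), (e,f,f).

10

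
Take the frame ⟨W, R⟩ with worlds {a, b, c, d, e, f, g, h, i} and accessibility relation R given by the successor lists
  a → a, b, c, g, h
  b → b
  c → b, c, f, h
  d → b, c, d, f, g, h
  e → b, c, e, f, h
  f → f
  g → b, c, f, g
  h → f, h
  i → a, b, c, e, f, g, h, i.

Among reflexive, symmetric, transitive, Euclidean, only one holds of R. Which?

Reflexive: yes — every world is R-related to itself.
Symmetric: no — a R b but not b R a.
Transitive: no — a R c and c R f, but not a R f.
Euclidean: no — a R b and a R c, but not b R c.
Only reflexive holds.

reflexive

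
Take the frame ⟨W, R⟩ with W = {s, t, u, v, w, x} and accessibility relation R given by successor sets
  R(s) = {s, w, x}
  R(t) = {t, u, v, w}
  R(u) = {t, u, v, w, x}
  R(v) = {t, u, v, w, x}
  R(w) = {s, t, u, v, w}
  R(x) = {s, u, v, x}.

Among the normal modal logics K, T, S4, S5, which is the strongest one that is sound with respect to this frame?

Reflexive (axiom T): yes — every world is R-related to itself.
Transitive (axiom 4): no — s R w and w R t, but not s R t.
Euclidean (axiom 5): no — s R w and s R x, but not w R x.
So F validates K, T; S4 would additionally require R to be transitive. The strongest is T.

T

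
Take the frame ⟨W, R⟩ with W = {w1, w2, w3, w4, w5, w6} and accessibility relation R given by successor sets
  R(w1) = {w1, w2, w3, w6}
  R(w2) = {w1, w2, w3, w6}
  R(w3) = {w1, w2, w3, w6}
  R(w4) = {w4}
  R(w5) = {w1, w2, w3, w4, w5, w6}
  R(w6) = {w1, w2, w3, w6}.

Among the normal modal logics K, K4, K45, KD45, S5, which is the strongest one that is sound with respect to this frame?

K4

Transitive (axiom 4): yes — every two-step R-path is closed by a direct edge.
Euclidean (axiom 5): no — w5 R w1 and w5 R w4, but not w1 R w4.
Serial (axiom D): yes — every world has a successor (e.g. w1 R w1).
Reflexive (axiom T): yes — every world is R-related to itself.
So F validates K, K4; K45 would additionally require R to be Euclidean. The strongest is K4.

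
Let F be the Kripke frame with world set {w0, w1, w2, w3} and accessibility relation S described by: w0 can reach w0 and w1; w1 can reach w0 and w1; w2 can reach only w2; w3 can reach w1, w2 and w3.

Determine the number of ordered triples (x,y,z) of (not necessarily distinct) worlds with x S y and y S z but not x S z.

1

Enumerating: (w3,w1,w0).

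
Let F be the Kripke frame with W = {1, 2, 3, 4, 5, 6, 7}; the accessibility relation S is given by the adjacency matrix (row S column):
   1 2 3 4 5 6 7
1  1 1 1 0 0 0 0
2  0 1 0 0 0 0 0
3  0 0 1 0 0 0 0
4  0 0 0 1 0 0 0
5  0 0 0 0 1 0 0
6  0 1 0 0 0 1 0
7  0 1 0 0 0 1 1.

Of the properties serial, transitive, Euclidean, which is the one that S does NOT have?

Serial: yes — every world has a successor (e.g. 1 S 1).
Transitive: yes — every two-step S-path is closed by a direct edge.
Euclidean: no — 1 S 2 and 1 S 3, but not 2 S 3.
Only Euclidean fails.

Euclidean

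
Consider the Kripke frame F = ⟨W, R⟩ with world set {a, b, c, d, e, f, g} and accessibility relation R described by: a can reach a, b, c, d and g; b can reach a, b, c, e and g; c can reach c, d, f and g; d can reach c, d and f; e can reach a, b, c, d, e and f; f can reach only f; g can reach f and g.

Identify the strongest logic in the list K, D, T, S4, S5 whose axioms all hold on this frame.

T

Serial (axiom D): yes — every world has a successor (e.g. a R a).
Reflexive (axiom T): yes — every world is R-related to itself.
Transitive (axiom 4): no — a R b and b R e, but not a R e.
Euclidean (axiom 5): no — a R b and a R d, but not b R d.
So F validates K, D, T; S4 would additionally require R to be transitive. The strongest is T.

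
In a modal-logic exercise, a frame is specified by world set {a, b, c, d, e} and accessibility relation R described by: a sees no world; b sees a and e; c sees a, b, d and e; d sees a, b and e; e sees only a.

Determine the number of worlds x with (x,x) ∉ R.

5

Enumerating: a, b, c, d, e.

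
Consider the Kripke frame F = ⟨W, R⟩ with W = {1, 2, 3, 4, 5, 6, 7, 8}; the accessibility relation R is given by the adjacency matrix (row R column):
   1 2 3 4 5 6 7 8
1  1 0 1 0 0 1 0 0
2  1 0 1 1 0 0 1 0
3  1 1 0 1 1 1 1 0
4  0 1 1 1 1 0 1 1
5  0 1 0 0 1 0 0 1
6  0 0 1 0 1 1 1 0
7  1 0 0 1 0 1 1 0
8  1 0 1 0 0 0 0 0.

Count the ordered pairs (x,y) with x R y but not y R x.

Enumerating: (1,6), (2,1), (2,7), (3,5), (3,7), (4,5), (4,8), (5,2), (5,8), (6,5), (7,1), (8,1), (8,3).

13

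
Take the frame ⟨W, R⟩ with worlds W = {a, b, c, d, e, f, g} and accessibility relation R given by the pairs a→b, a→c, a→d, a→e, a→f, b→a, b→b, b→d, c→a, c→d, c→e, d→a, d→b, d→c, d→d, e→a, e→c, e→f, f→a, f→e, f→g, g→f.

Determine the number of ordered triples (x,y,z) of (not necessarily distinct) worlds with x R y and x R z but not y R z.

37

Enumerating: (a,b,c), (a,b,e), (a,b,f), (a,c,b), (a,c,c), (a,c,f), (a,d,e), (a,d,f), (a,e,b), (a,e,d), (a,e,e), (a,f,b), … and 25 more.
Total: 37.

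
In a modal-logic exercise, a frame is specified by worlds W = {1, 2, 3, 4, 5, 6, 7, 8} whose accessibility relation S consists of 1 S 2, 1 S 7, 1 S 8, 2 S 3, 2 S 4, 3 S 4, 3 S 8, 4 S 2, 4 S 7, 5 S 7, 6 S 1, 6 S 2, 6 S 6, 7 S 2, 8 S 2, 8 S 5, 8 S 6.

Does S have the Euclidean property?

No

Euclidean: no — 1 S 2 and 1 S 7, but not 2 S 7.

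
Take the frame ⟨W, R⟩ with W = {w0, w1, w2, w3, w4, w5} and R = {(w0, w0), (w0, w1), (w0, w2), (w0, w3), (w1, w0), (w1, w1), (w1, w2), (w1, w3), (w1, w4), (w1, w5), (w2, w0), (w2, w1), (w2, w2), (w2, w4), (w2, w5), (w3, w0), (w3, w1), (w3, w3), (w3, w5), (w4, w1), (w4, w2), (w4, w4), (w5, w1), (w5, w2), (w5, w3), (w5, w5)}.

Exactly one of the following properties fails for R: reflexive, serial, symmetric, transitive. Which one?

transitive

Reflexive: yes — every world is R-related to itself.
Serial: yes — every world has a successor (e.g. w0 R w0).
Symmetric: yes — every pair in R has its reverse in R.
Transitive: no — w0 R w1 and w1 R w4, but not w0 R w4.
Only transitive fails.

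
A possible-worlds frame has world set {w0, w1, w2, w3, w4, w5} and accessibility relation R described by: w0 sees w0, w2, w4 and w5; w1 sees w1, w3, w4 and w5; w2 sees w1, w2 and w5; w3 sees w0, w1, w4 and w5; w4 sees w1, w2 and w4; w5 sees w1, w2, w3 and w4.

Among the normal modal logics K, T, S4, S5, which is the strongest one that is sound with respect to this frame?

K

Reflexive (axiom T): no — w3 is not related to itself.
Transitive (axiom 4): no — w0 R w2 and w2 R w1, but not w0 R w1.
Euclidean (axiom 5): no — w0 R w2 and w0 R w4, but not w2 R w4.
So F validates K; T would additionally require R to be reflexive. The strongest is K.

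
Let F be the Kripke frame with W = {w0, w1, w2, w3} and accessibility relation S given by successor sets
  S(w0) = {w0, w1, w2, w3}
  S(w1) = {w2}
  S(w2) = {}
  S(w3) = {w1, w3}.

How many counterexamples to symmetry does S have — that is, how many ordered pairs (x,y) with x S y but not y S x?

5

Enumerating: (w0,w1), (w0,w2), (w0,w3), (w1,w2), (w3,w1).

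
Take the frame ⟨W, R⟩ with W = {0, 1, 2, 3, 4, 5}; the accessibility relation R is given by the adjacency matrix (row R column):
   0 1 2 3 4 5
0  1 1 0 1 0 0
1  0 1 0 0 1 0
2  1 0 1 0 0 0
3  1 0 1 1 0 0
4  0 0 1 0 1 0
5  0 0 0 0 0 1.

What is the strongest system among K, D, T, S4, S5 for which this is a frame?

T

Serial (axiom D): yes — every world has a successor (e.g. 0 R 0).
Reflexive (axiom T): yes — every world is R-related to itself.
Transitive (axiom 4): no — 0 R 1 and 1 R 4, but not 0 R 4.
Euclidean (axiom 5): no — 0 R 1 and 0 R 3, but not 1 R 3.
So F validates K, D, T; S4 would additionally require R to be transitive. The strongest is T.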